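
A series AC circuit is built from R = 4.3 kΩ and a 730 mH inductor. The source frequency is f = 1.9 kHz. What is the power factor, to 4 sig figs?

ω = 2πf = 11940 rad/s
X_L = ωL = 8715 Ω
Z = 4300 + j8715 Ω
|Z| = √(4300² + 8715²) = 9718 Ω
∠Z = arctan(8715/4300) = 63.74°
cos φ = cos(63.74°) = 0.4425

0.4425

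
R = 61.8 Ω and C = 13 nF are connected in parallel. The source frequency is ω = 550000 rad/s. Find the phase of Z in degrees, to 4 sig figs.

-23.84°

X_C = 1/(ωC) = 139.9 Ω
Parallel: admittances add. Y = 1/R + jωC
Y = (0.01618 + j0.007150) S
|Y| = 0.01769 S → |Z| = 1/|Y| = 56.53 Ω, ∠Z = −∠Y = -23.84°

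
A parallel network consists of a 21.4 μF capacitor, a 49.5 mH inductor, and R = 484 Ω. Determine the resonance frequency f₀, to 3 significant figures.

155 Hz

ω₀ = 1/√(LC) = 1/√(0.0495 × 2.14e-05) = 971.6 rad/s
f₀ = ω₀/(2π) = 155 Hz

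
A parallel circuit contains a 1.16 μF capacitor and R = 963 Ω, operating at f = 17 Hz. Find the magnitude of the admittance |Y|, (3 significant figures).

ω = 2πf = 106.8 rad/s
X_C = 1/(ωC) = 8070 Ω
Parallel: admittances add. Y = 1/R + jωC
Y = (0.00104 + j0.000124) S
|Y| = 0.00105 S → |Z| = 1/|Y| = 956 Ω, ∠Z = −∠Y = -6.80°

1.05 mS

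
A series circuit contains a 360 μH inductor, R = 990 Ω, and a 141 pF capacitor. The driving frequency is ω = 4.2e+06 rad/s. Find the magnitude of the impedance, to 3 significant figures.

1010 Ω

X_L = ωL = 1510 Ω
X_C = 1/(ωC) = 1690 Ω
Net reactance X = X_L − X_C = -177 Ω
Z = 990 − j177 Ω
|Z| = √(990² + 177²) = 1010 Ω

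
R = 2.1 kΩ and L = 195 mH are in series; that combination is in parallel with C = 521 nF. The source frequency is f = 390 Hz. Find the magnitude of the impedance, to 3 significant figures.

795 Ω

ω = 2πf = 2450 rad/s
X_L = ωL = 478 Ω
X_C = 1/(ωC) = 783 Ω
Branch 1 (R+jX_L): Z₁ = 2100 + j478 Ω, |Z₁| = 2150 Ω
Branch 2 (−jX_C): Z₂ = −j783 Ω
Parallel: Z = Z₁Z₂/(Z₁+Z₂), |Z| = 795 Ω, ∠Z = -68.9°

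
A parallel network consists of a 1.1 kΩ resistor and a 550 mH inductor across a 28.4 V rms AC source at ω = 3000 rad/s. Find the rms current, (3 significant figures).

X_L = ωL = 1650 Ω
Parallel: admittances add. Y = 1/R + 1/(jωL)
Y = (0.000909 − j0.000606) S
|Y| = 0.00109 S → |Z| = 1/|Y| = 915 Ω, ∠Z = −∠Y = 33.7°
I = V/|Z| = 28.4/915 = 31.0 mA

31.0 mA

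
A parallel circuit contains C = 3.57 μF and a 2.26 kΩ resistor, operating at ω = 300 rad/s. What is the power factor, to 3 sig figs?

0.382

X_C = 1/(ωC) = 934 Ω
Parallel: admittances add. Y = 1/R + jωC
Y = (0.000442 + j0.00107) S
|Y| = 0.00116 S → |Z| = 1/|Y| = 863 Ω, ∠Z = −∠Y = -67.6°
cos φ = cos(-67.6°) = 0.382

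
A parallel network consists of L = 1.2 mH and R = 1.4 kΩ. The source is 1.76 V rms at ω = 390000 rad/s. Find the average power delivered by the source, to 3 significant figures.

2.21 mW

X_L = ωL = 468 Ω
Parallel: admittances add. Y = 1/R + 1/(jωL)
Y = (0.000714 − j0.00214) S
|Y| = 0.00225 S → |Z| = 1/|Y| = 444 Ω, ∠Z = −∠Y = 71.5°
I = V/|Z| = 3.97 mA
P = VI cos φ = 1.76 × 0.00397 × cos(71.5°) = 2.21 mW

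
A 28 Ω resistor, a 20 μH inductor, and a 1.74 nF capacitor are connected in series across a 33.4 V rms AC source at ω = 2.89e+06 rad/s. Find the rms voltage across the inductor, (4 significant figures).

X_L = ωL = 57.80 Ω
X_C = 1/(ωC) = 198.9 Ω
Net reactance X = X_L − X_C = -141.1 Ω
Z = 28.00 − j141.1 Ω
|Z| = √(28.00² + 141.1²) = 143.8 Ω
I = V/|Z| = 232.2 mA
V_L = I·|Z_L| = 0.2322 × 57.80 = 13.42 V

13.42 V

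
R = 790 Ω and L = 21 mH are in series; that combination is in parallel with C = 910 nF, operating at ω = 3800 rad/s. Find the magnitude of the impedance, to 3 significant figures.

281 Ω

X_L = ωL = 79.8 Ω
X_C = 1/(ωC) = 289 Ω
Branch 1 (R+jX_L): Z₁ = 790 + j79.8 Ω, |Z₁| = 794 Ω
Branch 2 (−jX_C): Z₂ = −j289 Ω
Parallel: Z = Z₁Z₂/(Z₁+Z₂), |Z| = 281 Ω, ∠Z = -69.4°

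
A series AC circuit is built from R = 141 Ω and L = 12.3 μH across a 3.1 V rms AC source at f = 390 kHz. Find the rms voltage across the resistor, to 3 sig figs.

3.03 V

ω = 2πf = 2.45e+06 rad/s
X_L = ωL = 30.1 Ω
Z = 141 + j30.1 Ω
|Z| = √(141² + 30.1²) = 144 Ω
I = V/|Z| = 21.5 mA
V_R = I·|Z_R| = 0.0215 × 141 = 3.03 V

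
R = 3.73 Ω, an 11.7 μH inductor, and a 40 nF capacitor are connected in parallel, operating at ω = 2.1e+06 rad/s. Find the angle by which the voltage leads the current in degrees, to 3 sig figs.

X_L = ωL = 24.6 Ω
X_C = 1/(ωC) = 11.9 Ω
Parallel: admittances add. Y = 1/R + 1/(jωL) + jωC
Y = (0.268 + j0.0433) S
|Y| = 0.272 S → |Z| = 1/|Y| = 3.68 Ω, ∠Z = −∠Y = -9.17°

-9.17°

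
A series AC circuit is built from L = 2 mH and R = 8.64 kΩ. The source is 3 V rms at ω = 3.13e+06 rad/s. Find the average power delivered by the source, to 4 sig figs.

683.1 μW

X_L = ωL = 6260 Ω
Z = 8640 + j6260 Ω
|Z| = √(8640² + 6260²) = 10670 Ω
∠Z = arctan(6260/8640) = 35.92°
I = V/|Z| = 281.2 μA
P = VI cos φ = 3 × 0.0002812 × cos(35.92°) = 683.1 μW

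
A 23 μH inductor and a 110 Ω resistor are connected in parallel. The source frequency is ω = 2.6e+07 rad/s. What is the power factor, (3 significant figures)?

X_L = ωL = 598 Ω
Parallel: admittances add. Y = 1/R + 1/(jωL)
Y = (0.00909 − j0.00167) S
|Y| = 0.00924 S → |Z| = 1/|Y| = 108 Ω, ∠Z = −∠Y = 10.4°
cos φ = cos(10.4°) = 0.983

0.983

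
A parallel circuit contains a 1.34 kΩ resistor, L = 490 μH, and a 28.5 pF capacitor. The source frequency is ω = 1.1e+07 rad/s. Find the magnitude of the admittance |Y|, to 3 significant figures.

757 μS

X_L = ωL = 5390 Ω
X_C = 1/(ωC) = 3190 Ω
Parallel: admittances add. Y = 1/R + 1/(jωL) + jωC
Y = (0.000746 + j0.000128) S
|Y| = 0.000757 S → |Z| = 1/|Y| = 1320 Ω, ∠Z = −∠Y = -9.73°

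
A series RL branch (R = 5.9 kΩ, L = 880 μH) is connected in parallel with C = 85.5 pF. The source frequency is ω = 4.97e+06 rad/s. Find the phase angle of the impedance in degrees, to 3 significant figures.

X_L = ωL = 4370 Ω
X_C = 1/(ωC) = 2350 Ω
Branch 1 (R+jX_L): Z₁ = 5900 + j4370 Ω, |Z₁| = 7340 Ω
Branch 2 (−jX_C): Z₂ = −j2350 Ω
Parallel: Z = Z₁Z₂/(Z₁+Z₂), |Z| = 2770 Ω, ∠Z = -72.4°

-72.4°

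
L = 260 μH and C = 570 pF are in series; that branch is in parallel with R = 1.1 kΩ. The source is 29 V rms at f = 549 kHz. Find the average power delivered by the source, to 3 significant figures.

ω = 2πf = 3.449e+06 rad/s
X_L = ωL = 897 Ω
X_C = 1/(ωC) = 509 Ω
Branch 1: Z₁ = R = 1100 Ω
Branch 2 (series LC): Z₂ = j(X_L − X_C) = j388 Ω
Parallel: Z = Z₁Z₂/(Z₁+Z₂), |Z| = 366 Ω, ∠Z = 70.6°
I = V/|Z| = 79.2 mA
P = VI cos φ = 29 × 0.0792 × cos(70.6°) = 765 mW

765 mW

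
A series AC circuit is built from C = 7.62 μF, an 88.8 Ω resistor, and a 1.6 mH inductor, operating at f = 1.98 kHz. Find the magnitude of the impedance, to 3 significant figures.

89.3 Ω

ω = 2πf = 12440 rad/s
X_L = ωL = 19.9 Ω
X_C = 1/(ωC) = 10.5 Ω
Net reactance X = X_L − X_C = 9.36 Ω
Z = 88.8 + j9.36 Ω
|Z| = √(88.8² + 9.36²) = 89.3 Ω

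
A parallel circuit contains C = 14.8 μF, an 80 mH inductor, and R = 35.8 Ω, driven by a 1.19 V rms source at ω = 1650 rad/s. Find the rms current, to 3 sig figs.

38.8 mA

X_L = ωL = 132 Ω
X_C = 1/(ωC) = 41.0 Ω
Parallel: admittances add. Y = 1/R + 1/(jωL) + jωC
Y = (0.0279 + j0.0168) S
|Y| = 0.0326 S → |Z| = 1/|Y| = 30.7 Ω, ∠Z = −∠Y = -31.1°
I = V/|Z| = 1.19/30.7 = 38.8 mA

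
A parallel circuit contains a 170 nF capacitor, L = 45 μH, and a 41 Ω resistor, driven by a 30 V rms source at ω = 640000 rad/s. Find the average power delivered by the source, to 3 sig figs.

22.0 W

X_L = ωL = 28.8 Ω
X_C = 1/(ωC) = 9.19 Ω
Parallel: admittances add. Y = 1/R + 1/(jωL) + jωC
Y = (0.0244 + j0.0741) S
|Y| = 0.0780 S → |Z| = 1/|Y| = 12.8 Ω, ∠Z = −∠Y = -71.8°
I = V/|Z| = 2.34 A
P = VI cos φ = 30 × 2.34 × cos(-71.8°) = 22.0 W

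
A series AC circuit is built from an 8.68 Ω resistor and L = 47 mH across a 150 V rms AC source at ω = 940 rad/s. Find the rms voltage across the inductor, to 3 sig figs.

147 V

X_L = ωL = 44.2 Ω
Z = 8.68 + j44.2 Ω
|Z| = √(8.68² + 44.2²) = 45.0 Ω
I = V/|Z| = 3.33 A
V_L = I·|Z_L| = 3.33 × 44.2 = 147 V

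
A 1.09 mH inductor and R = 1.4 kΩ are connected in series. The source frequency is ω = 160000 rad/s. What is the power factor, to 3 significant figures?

X_L = ωL = 174 Ω
Z = 1400 + j174 Ω
|Z| = √(1400² + 174²) = 1410 Ω
∠Z = arctan(174/1400) = 7.10°
cos φ = cos(7.10°) = 0.992

0.992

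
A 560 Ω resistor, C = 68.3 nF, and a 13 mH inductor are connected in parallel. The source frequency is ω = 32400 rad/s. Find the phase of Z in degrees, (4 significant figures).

X_L = ωL = 421.2 Ω
X_C = 1/(ωC) = 451.9 Ω
Parallel: admittances add. Y = 1/R + 1/(jωL) + jωC
Y = (0.001786 − j0.0001612) S
|Y| = 0.001793 S → |Z| = 1/|Y| = 557.7 Ω, ∠Z = −∠Y = 5.160°

5.160°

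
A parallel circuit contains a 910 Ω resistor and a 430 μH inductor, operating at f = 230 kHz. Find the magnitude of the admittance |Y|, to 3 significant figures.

ω = 2πf = 1.445e+06 rad/s
X_L = ωL = 621 Ω
Parallel: admittances add. Y = 1/R + 1/(jωL)
Y = (0.00110 − j0.00161) S
|Y| = 0.00195 S → |Z| = 1/|Y| = 513 Ω, ∠Z = −∠Y = 55.7°

1.95 mS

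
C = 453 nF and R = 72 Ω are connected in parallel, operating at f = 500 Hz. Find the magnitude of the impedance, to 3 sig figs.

71.6 Ω

ω = 2πf = 3142 rad/s
X_C = 1/(ωC) = 703 Ω
Parallel: admittances add. Y = 1/R + jωC
Y = (0.0139 + j0.00142) S
|Y| = 0.0140 S → |Z| = 1/|Y| = 71.6 Ω, ∠Z = −∠Y = -5.85°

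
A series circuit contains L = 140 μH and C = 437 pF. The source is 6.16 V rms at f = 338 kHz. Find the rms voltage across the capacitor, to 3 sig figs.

8.51 V

ω = 2πf = 2.124e+06 rad/s
X_L = ωL = 297 Ω
X_C = 1/(ωC) = 1080 Ω
Net reactance X = X_L − X_C = -780 Ω
Z = − j780 Ω
|Z| = √(0² + 780²) = 780 Ω
I = V/|Z| = 7.90 mA
V_C = I·|Z_C| = 0.00790 × 1080 = 8.51 V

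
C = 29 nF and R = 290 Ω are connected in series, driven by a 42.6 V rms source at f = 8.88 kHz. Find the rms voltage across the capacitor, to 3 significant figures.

ω = 2πf = 55790 rad/s
X_C = 1/(ωC) = 618 Ω
Z = 290 − j618 Ω
|Z| = √(290² + 618²) = 683 Ω
I = V/|Z| = 62.4 mA
V_C = I·|Z_C| = 0.0624 × 618 = 38.6 V

38.6 V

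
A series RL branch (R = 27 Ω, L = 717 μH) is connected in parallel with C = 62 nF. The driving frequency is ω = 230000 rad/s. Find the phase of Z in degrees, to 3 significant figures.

X_L = ωL = 165 Ω
X_C = 1/(ωC) = 70.1 Ω
Branch 1 (R+jX_L): Z₁ = 27.0 + j165 Ω, |Z₁| = 167 Ω
Branch 2 (−jX_C): Z₂ = −j70.1 Ω
Parallel: Z = Z₁Z₂/(Z₁+Z₂), |Z| = 119 Ω, ∠Z = -83.4°

-83.4°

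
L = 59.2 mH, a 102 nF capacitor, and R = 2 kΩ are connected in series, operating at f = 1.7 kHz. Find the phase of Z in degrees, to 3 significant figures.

ω = 2πf = 10680 rad/s
X_L = ωL = 632 Ω
X_C = 1/(ωC) = 918 Ω
Net reactance X = X_L − X_C = -286 Ω
Z = 2000 − j286 Ω
|Z| = √(2000² + 286²) = 2020 Ω
∠Z = arctan(-286/2000) = -8.12°

-8.12°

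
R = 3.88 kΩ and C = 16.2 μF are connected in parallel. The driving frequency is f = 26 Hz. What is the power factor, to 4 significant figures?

0.09693

ω = 2πf = 163.4 rad/s
X_C = 1/(ωC) = 377.9 Ω
Parallel: admittances add. Y = 1/R + jωC
Y = (0.0002577 + j0.002646) S
|Y| = 0.002659 S → |Z| = 1/|Y| = 376.1 Ω, ∠Z = −∠Y = -84.44°
cos φ = cos(-84.44°) = 0.09693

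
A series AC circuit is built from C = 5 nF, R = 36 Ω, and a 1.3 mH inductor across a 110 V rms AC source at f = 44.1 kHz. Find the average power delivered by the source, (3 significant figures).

ω = 2πf = 277100 rad/s
X_L = ωL = 360 Ω
X_C = 1/(ωC) = 722 Ω
Net reactance X = X_L − X_C = -362 Ω
Z = 36.0 − j362 Ω
|Z| = √(36.0² + 362²) = 363 Ω
∠Z = arctan(-362/36.0) = -84.3°
I = V/|Z| = 303 mA
P = VI cos φ = 110 × 0.303 × cos(-84.3°) = 3.30 W

3.30 W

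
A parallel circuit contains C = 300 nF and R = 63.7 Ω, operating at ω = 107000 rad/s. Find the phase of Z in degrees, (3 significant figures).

X_C = 1/(ωC) = 31.2 Ω
Parallel: admittances add. Y = 1/R + jωC
Y = (0.0157 + j0.0321) S
|Y| = 0.0357 S → |Z| = 1/|Y| = 28.0 Ω, ∠Z = −∠Y = -63.9°

-63.9°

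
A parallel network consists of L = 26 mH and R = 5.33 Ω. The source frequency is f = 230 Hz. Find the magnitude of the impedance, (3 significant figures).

ω = 2πf = 1445 rad/s
X_L = ωL = 37.6 Ω
Parallel: admittances add. Y = 1/R + 1/(jωL)
Y = (0.188 − j0.0266) S
|Y| = 0.189 S → |Z| = 1/|Y| = 5.28 Ω, ∠Z = −∠Y = 8.07°

5.28 Ω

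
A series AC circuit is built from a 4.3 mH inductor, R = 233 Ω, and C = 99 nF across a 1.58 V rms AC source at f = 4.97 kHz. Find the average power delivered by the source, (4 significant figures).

6.457 mW

ω = 2πf = 31230 rad/s
X_L = ωL = 134.3 Ω
X_C = 1/(ωC) = 323.5 Ω
Net reactance X = X_L − X_C = -189.2 Ω
Z = 233.0 − j189.2 Ω
|Z| = √(233.0² + 189.2²) = 300.1 Ω
∠Z = arctan(-189.2/233.0) = -39.08°
I = V/|Z| = 5.264 mA
P = VI cos φ = 1.58 × 0.005264 × cos(-39.08°) = 6.457 mW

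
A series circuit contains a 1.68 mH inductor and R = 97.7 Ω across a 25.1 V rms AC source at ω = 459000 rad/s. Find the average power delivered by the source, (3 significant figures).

102 mW

X_L = ωL = 771 Ω
Z = 97.7 + j771 Ω
|Z| = √(97.7² + 771²) = 777 Ω
∠Z = arctan(771/97.7) = 82.8°
I = V/|Z| = 32.3 mA
P = VI cos φ = 25.1 × 0.0323 × cos(82.8°) = 102 mW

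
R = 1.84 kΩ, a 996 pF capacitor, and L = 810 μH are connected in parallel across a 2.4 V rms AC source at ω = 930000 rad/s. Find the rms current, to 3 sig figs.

1.62 mA

X_L = ωL = 753 Ω
X_C = 1/(ωC) = 1080 Ω
Parallel: admittances add. Y = 1/R + 1/(jωL) + jωC
Y = (0.000543 − j0.000401) S
|Y| = 0.000676 S → |Z| = 1/|Y| = 1480 Ω, ∠Z = −∠Y = 36.4°
I = V/|Z| = 2.4/1480 = 1.62 mA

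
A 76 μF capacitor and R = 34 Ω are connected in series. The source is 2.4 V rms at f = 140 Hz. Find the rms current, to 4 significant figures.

ω = 2πf = 879.6 rad/s
X_C = 1/(ωC) = 14.96 Ω
Z = 34.00 − j14.96 Ω
|Z| = √(34.00² + 14.96²) = 37.14 Ω
I = V/|Z| = 2.4/37.14 = 64.61 mA

64.61 mA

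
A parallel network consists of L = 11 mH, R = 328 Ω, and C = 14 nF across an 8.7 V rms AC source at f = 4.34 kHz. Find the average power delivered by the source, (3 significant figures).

ω = 2πf = 27270 rad/s
X_L = ωL = 300 Ω
X_C = 1/(ωC) = 2620 Ω
Parallel: admittances add. Y = 1/R + 1/(jωL) + jωC
Y = (0.00305 − j0.00295) S
|Y| = 0.00424 S → |Z| = 1/|Y| = 236 Ω, ∠Z = −∠Y = 44.1°
I = V/|Z| = 36.9 mA
P = VI cos φ = 8.7 × 0.0369 × cos(44.1°) = 231 mW

231 mW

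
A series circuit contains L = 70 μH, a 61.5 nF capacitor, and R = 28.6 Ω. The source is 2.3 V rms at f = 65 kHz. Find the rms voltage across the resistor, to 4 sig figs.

2.141 V

ω = 2πf = 408400 rad/s
X_L = ωL = 28.59 Ω
X_C = 1/(ωC) = 39.81 Ω
Net reactance X = X_L − X_C = -11.23 Ω
Z = 28.60 − j11.23 Ω
|Z| = √(28.60² + 11.23²) = 30.72 Ω
I = V/|Z| = 74.86 mA
V_R = I·|Z_R| = 0.07486 × 28.60 = 2.141 V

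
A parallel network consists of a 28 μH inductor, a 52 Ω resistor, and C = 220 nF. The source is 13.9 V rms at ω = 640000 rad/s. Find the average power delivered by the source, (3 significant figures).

X_L = ωL = 17.9 Ω
X_C = 1/(ωC) = 7.10 Ω
Parallel: admittances add. Y = 1/R + 1/(jωL) + jωC
Y = (0.0192 + j0.0850) S
|Y| = 0.0871 S → |Z| = 1/|Y| = 11.5 Ω, ∠Z = −∠Y = -77.3°
I = V/|Z| = 1.21 A
P = VI cos φ = 13.9 × 1.21 × cos(-77.3°) = 3.72 W

3.72 W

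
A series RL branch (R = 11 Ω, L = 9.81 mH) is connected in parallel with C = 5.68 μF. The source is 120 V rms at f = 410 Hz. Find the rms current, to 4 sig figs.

ω = 2πf = 2576 rad/s
X_L = ωL = 25.27 Ω
X_C = 1/(ωC) = 68.34 Ω
Branch 1 (R+jX_L): Z₁ = 11.00 + j25.27 Ω, |Z₁| = 27.56 Ω
Branch 2 (−jX_C): Z₂ = −j68.34 Ω
Parallel: Z = Z₁Z₂/(Z₁+Z₂), |Z| = 42.37 Ω, ∠Z = 52.15°
I = V/|Z| = 120/42.37 = 2.832 A

2.832 A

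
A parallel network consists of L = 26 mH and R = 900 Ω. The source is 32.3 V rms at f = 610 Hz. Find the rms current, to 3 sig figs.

ω = 2πf = 3833 rad/s
X_L = ωL = 99.7 Ω
Parallel: admittances add. Y = 1/R + 1/(jωL)
Y = (0.00111 − j0.0100) S
|Y| = 0.0101 S → |Z| = 1/|Y| = 99.0 Ω, ∠Z = −∠Y = 83.7°
I = V/|Z| = 32.3/99.0 = 326 mA

326 mA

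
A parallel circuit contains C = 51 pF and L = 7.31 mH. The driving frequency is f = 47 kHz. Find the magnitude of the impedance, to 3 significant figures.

2230 Ω

ω = 2πf = 295300 rad/s
X_L = ωL = 2160 Ω
X_C = 1/(ωC) = 66400 Ω
Parallel: admittances add. Y = 1/(jωL) + jωC
Y = (0 − j0.000448) S
|Y| = 0.000448 S → |Z| = 1/|Y| = 2230 Ω, ∠Z = −∠Y = 90.0°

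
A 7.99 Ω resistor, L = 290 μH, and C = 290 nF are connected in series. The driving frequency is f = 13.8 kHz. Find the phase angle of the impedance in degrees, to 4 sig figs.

-61.35°

ω = 2πf = 86710 rad/s
X_L = ωL = 25.15 Ω
X_C = 1/(ωC) = 39.77 Ω
Net reactance X = X_L − X_C = -14.62 Ω
Z = 7.990 − j14.62 Ω
|Z| = √(7.990² + 14.62²) = 16.66 Ω
∠Z = arctan(-14.62/7.990) = -61.35°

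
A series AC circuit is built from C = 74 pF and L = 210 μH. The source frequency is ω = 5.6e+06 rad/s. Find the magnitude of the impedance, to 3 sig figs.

1240 Ω

X_L = ωL = 1180 Ω
X_C = 1/(ωC) = 2410 Ω
Net reactance X = X_L − X_C = -1240 Ω
Z = − j1240 Ω
|Z| = √(0² + 1240²) = 1240 Ω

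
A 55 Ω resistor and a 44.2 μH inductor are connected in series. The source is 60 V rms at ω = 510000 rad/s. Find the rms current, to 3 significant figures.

X_L = ωL = 22.5 Ω
Z = 55.0 + j22.5 Ω
|Z| = √(55.0² + 22.5²) = 59.4 Ω
I = V/|Z| = 60/59.4 = 1.01 A

1.01 A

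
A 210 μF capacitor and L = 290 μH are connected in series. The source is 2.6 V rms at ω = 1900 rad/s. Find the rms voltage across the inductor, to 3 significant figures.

X_L = ωL = 0.551 Ω
X_C = 1/(ωC) = 2.51 Ω
Net reactance X = X_L − X_C = -1.96 Ω
Z = − j1.96 Ω
|Z| = √(0² + 1.96²) = 1.96 Ω
I = V/|Z| = 1.33 A
V_L = I·|Z_L| = 1.33 × 0.551 = 0.733 V

0.733 V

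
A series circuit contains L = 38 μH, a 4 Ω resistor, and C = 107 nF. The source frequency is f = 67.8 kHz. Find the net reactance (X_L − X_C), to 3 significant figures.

ω = 2πf = 426000 rad/s
X_L = ωL = 16.2 Ω
X_C = 1/(ωC) = 21.9 Ω
X = 16.2 − 21.9 = -5.75 Ω

-5.75 Ω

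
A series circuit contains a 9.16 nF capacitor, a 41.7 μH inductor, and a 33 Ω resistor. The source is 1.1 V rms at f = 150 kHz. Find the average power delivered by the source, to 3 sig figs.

ω = 2πf = 942500 rad/s
X_L = ωL = 39.3 Ω
X_C = 1/(ωC) = 116 Ω
Net reactance X = X_L − X_C = -76.5 Ω
Z = 33.0 − j76.5 Ω
|Z| = √(33.0² + 76.5²) = 83.3 Ω
∠Z = arctan(-76.5/33.0) = -66.7°
I = V/|Z| = 13.2 mA
P = VI cos φ = 1.1 × 0.0132 × cos(-66.7°) = 5.75 mW

5.75 mW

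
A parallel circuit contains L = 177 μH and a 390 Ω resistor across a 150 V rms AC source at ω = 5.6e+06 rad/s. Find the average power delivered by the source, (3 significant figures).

57.7 W

X_L = ωL = 991 Ω
Parallel: admittances add. Y = 1/R + 1/(jωL)
Y = (0.00256 − j0.00101) S
|Y| = 0.00276 S → |Z| = 1/|Y| = 363 Ω, ∠Z = −∠Y = 21.5°
I = V/|Z| = 413 mA
P = VI cos φ = 150 × 0.413 × cos(21.5°) = 57.7 W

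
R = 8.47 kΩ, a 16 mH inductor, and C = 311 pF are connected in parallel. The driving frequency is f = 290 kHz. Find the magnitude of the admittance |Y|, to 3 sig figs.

ω = 2πf = 1.822e+06 rad/s
X_L = ωL = 29200 Ω
X_C = 1/(ωC) = 1760 Ω
Parallel: admittances add. Y = 1/R + 1/(jωL) + jωC
Y = (0.000118 + j0.000532) S
|Y| = 0.000545 S → |Z| = 1/|Y| = 1830 Ω, ∠Z = −∠Y = -77.5°

545 μS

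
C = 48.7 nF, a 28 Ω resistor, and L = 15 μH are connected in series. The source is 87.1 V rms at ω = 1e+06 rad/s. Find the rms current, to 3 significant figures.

X_L = ωL = 15.0 Ω
X_C = 1/(ωC) = 20.5 Ω
Net reactance X = X_L − X_C = -5.53 Ω
Z = 28.0 − j5.53 Ω
|Z| = √(28.0² + 5.53²) = 28.5 Ω
I = V/|Z| = 87.1/28.5 = 3.05 A

3.05 A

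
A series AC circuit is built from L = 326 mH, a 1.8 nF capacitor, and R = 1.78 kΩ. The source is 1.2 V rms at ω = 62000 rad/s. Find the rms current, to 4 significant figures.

105.3 μA

X_L = ωL = 20210 Ω
X_C = 1/(ωC) = 8961 Ω
Net reactance X = X_L − X_C = 11250 Ω
Z = 1780 + j11250 Ω
|Z| = √(1780² + 11250²) = 11390 Ω
I = V/|Z| = 1.2/11390 = 105.3 μA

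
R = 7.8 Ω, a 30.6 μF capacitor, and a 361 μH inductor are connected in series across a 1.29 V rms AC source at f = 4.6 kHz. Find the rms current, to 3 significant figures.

106 mA

ω = 2πf = 28900 rad/s
X_L = ωL = 10.4 Ω
X_C = 1/(ωC) = 1.13 Ω
Net reactance X = X_L − X_C = 9.30 Ω
Z = 7.80 + j9.30 Ω
|Z| = √(7.80² + 9.30²) = 12.1 Ω
I = V/|Z| = 1.29/12.1 = 106 mA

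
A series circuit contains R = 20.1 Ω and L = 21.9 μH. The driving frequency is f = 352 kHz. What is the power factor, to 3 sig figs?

ω = 2πf = 2.212e+06 rad/s
X_L = ωL = 48.4 Ω
Z = 20.1 + j48.4 Ω
|Z| = √(20.1² + 48.4²) = 52.4 Ω
∠Z = arctan(48.4/20.1) = 67.5°
cos φ = cos(67.5°) = 0.383

0.383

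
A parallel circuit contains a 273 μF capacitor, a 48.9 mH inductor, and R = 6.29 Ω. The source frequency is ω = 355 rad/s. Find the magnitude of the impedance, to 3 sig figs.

6.11 Ω

X_L = ωL = 17.4 Ω
X_C = 1/(ωC) = 10.3 Ω
Parallel: admittances add. Y = 1/R + 1/(jωL) + jωC
Y = (0.159 + j0.0393) S
|Y| = 0.164 S → |Z| = 1/|Y| = 6.11 Ω, ∠Z = −∠Y = -13.9°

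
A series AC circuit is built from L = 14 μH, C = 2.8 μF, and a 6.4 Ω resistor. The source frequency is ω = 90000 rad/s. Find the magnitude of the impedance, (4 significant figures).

6.949 Ω

X_L = ωL = 1.260 Ω
X_C = 1/(ωC) = 3.968 Ω
Net reactance X = X_L − X_C = -2.708 Ω
Z = 6.400 − j2.708 Ω
|Z| = √(6.400² + 2.708²) = 6.949 Ω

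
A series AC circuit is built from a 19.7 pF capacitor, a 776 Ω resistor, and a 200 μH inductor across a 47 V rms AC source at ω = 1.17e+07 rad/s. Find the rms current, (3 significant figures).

X_L = ωL = 2340 Ω
X_C = 1/(ωC) = 4340 Ω
Net reactance X = X_L − X_C = -2000 Ω
Z = 776 − j2000 Ω
|Z| = √(776² + 2000²) = 2140 Ω
I = V/|Z| = 47/2140 = 21.9 mA

21.9 mA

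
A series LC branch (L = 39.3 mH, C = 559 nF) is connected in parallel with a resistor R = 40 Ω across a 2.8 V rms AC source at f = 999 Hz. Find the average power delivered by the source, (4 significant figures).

196.0 mW

ω = 2πf = 6277 rad/s
X_L = ωL = 246.7 Ω
X_C = 1/(ωC) = 285.0 Ω
Branch 1: Z₁ = R = 40.00 Ω
Branch 2 (series LC): Z₂ = j(X_L − X_C) = −j38.32 Ω
Parallel: Z = Z₁Z₂/(Z₁+Z₂), |Z| = 27.67 Ω, ∠Z = -46.23°
I = V/|Z| = 101.2 mA
P = VI cos φ = 2.8 × 0.1012 × cos(-46.23°) = 196.0 mW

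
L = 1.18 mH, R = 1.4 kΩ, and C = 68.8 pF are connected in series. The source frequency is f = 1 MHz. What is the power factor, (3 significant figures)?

ω = 2πf = 6.283e+06 rad/s
X_L = ωL = 7410 Ω
X_C = 1/(ωC) = 2310 Ω
Net reactance X = X_L − X_C = 5100 Ω
Z = 1400 + j5100 Ω
|Z| = √(1400² + 5100²) = 5290 Ω
∠Z = arctan(5100/1400) = 74.7°
cos φ = cos(74.7°) = 0.265

0.265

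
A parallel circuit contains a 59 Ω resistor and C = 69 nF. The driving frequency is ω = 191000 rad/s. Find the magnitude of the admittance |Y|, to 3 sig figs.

X_C = 1/(ωC) = 75.9 Ω
Parallel: admittances add. Y = 1/R + jωC
Y = (0.0169 + j0.0132) S
|Y| = 0.0215 S → |Z| = 1/|Y| = 46.6 Ω, ∠Z = −∠Y = -37.9°

21.5 mS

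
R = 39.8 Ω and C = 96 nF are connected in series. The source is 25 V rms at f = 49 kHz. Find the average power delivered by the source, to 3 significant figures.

9.12 W

ω = 2πf = 307900 rad/s
X_C = 1/(ωC) = 33.8 Ω
Z = 39.8 − j33.8 Ω
|Z| = √(39.8² + 33.8²) = 52.2 Ω
∠Z = arctan(-33.8/39.8) = -40.4°
I = V/|Z| = 479 mA
P = VI cos φ = 25 × 0.479 × cos(-40.4°) = 9.12 W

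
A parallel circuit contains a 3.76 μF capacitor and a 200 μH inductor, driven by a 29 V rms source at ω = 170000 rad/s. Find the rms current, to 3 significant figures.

17.7 A

X_L = ωL = 34.0 Ω
X_C = 1/(ωC) = 1.56 Ω
Parallel: admittances add. Y = 1/(jωL) + jωC
Y = (0 + j0.610) S
|Y| = 0.610 S → |Z| = 1/|Y| = 1.64 Ω, ∠Z = −∠Y = -90.0°
I = V/|Z| = 29/1.64 = 17.7 A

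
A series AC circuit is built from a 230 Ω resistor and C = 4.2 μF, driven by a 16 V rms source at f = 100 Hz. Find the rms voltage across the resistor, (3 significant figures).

ω = 2πf = 628.3 rad/s
X_C = 1/(ωC) = 379 Ω
Z = 230 − j379 Ω
|Z| = √(230² + 379²) = 443 Ω
I = V/|Z| = 36.1 mA
V_R = I·|Z_R| = 0.0361 × 230 = 8.30 V

8.30 V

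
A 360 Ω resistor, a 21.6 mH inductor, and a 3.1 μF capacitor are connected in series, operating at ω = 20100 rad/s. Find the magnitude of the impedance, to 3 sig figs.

X_L = ωL = 434 Ω
X_C = 1/(ωC) = 16.0 Ω
Net reactance X = X_L − X_C = 418 Ω
Z = 360 + j418 Ω
|Z| = √(360² + 418²) = 552 Ω

552 Ω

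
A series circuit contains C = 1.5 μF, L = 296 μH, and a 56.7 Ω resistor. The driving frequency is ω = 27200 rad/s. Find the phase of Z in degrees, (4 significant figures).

-16.19°

X_L = ωL = 8.051 Ω
X_C = 1/(ωC) = 24.51 Ω
Net reactance X = X_L − X_C = -16.46 Ω
Z = 56.70 − j16.46 Ω
|Z| = √(56.70² + 16.46²) = 59.04 Ω
∠Z = arctan(-16.46/56.70) = -16.19°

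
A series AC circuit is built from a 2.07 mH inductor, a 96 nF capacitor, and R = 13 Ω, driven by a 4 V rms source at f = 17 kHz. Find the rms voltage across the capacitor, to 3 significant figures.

ω = 2πf = 106800 rad/s
X_L = ωL = 221 Ω
X_C = 1/(ωC) = 97.5 Ω
Net reactance X = X_L − X_C = 124 Ω
Z = 13.0 + j124 Ω
|Z| = √(13.0² + 124²) = 124 Ω
I = V/|Z| = 32.2 mA
V_C = I·|Z_C| = 0.0322 × 97.5 = 3.14 V

3.14 V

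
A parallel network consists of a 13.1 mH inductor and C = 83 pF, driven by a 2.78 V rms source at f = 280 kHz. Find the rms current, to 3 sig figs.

ω = 2πf = 1.759e+06 rad/s
X_L = ωL = 23000 Ω
X_C = 1/(ωC) = 6850 Ω
Parallel: admittances add. Y = 1/(jωL) + jωC
Y = (0 + j0.000103) S
|Y| = 0.000103 S → |Z| = 1/|Y| = 9740 Ω, ∠Z = −∠Y = -90.0°
I = V/|Z| = 2.78/9740 = 285 μA

285 μA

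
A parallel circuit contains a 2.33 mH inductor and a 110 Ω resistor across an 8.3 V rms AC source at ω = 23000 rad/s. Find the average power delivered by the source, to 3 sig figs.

X_L = ωL = 53.6 Ω
Parallel: admittances add. Y = 1/R + 1/(jωL)
Y = (0.00909 − j0.0187) S
|Y| = 0.0208 S → |Z| = 1/|Y| = 48.2 Ω, ∠Z = −∠Y = 64.0°
I = V/|Z| = 172 mA
P = VI cos φ = 8.3 × 0.172 × cos(64.0°) = 626 mW

626 mW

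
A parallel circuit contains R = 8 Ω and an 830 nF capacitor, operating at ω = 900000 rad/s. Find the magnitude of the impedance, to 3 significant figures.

X_C = 1/(ωC) = 1.34 Ω
Parallel: admittances add. Y = 1/R + jωC
Y = (0.125 + j0.747) S
|Y| = 0.757 S → |Z| = 1/|Y| = 1.32 Ω, ∠Z = −∠Y = -80.5°

1.32 Ω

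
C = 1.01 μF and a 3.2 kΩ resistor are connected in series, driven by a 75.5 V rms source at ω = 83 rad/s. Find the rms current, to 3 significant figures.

X_C = 1/(ωC) = 11900 Ω
Z = 3200 − j11900 Ω
|Z| = √(3200² + 11900²) = 12400 Ω
I = V/|Z| = 75.5/12400 = 6.11 mA

6.11 mA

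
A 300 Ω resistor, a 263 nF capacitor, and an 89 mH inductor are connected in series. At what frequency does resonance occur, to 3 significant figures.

1.04 kHz

ω₀ = 1/√(LC) = 1/√(0.089 × 2.63e-07) = 6536 rad/s
f₀ = ω₀/(2π) = 1.04 kHz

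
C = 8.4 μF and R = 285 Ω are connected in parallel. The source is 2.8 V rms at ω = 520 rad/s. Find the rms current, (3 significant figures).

15.7 mA

X_C = 1/(ωC) = 229 Ω
Parallel: admittances add. Y = 1/R + jωC
Y = (0.00351 + j0.00437) S
|Y| = 0.00560 S → |Z| = 1/|Y| = 178 Ω, ∠Z = −∠Y = -51.2°
I = V/|Z| = 2.8/178 = 15.7 mA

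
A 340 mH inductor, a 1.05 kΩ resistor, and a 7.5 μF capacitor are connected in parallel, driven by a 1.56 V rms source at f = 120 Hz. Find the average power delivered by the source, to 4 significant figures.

2.318 mW

ω = 2πf = 754.0 rad/s
X_L = ωL = 256.4 Ω
X_C = 1/(ωC) = 176.8 Ω
Parallel: admittances add. Y = 1/R + 1/(jωL) + jωC
Y = (0.0009524 + j0.001754) S
|Y| = 0.001996 S → |Z| = 1/|Y| = 501.0 Ω, ∠Z = −∠Y = -61.50°
I = V/|Z| = 3.114 mA
P = VI cos φ = 1.56 × 0.003114 × cos(-61.50°) = 2.318 mW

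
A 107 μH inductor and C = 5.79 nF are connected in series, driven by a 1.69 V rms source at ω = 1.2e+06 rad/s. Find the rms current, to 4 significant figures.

X_L = ωL = 128.4 Ω
X_C = 1/(ωC) = 143.9 Ω
Net reactance X = X_L − X_C = -15.53 Ω
Z = − j15.53 Ω
|Z| = √(0² + 15.53²) = 15.53 Ω
I = V/|Z| = 1.69/15.53 = 108.8 mA

108.8 mA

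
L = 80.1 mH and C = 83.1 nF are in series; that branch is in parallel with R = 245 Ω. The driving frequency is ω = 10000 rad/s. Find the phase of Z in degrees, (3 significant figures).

X_L = ωL = 801 Ω
X_C = 1/(ωC) = 1200 Ω
Branch 1: Z₁ = R = 245 Ω
Branch 2 (series LC): Z₂ = j(X_L − X_C) = −j402 Ω
Parallel: Z = Z₁Z₂/(Z₁+Z₂), |Z| = 209 Ω, ∠Z = -31.3°

-31.3°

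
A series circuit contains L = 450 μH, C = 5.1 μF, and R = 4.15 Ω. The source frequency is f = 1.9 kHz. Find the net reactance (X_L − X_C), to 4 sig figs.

-11.05 Ω

ω = 2πf = 11940 rad/s
X_L = ωL = 5.372 Ω
X_C = 1/(ωC) = 16.42 Ω
X = 5.372 − 16.42 = -11.05 Ω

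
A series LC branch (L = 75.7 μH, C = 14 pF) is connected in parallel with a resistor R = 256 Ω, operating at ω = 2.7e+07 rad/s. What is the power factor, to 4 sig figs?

0.9202

X_L = ωL = 2044 Ω
X_C = 1/(ωC) = 2646 Ω
Branch 1: Z₁ = R = 256.0 Ω
Branch 2 (series LC): Z₂ = j(X_L − X_C) = −j601.6 Ω
Parallel: Z = Z₁Z₂/(Z₁+Z₂), |Z| = 235.6 Ω, ∠Z = -23.05°
cos φ = cos(-23.05°) = 0.9202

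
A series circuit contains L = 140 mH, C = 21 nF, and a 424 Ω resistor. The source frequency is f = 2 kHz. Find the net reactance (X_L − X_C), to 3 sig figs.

-2030 Ω

ω = 2πf = 12570 rad/s
X_L = ωL = 1760 Ω
X_C = 1/(ωC) = 3790 Ω
X = 1760 − 3790 = -2030 Ω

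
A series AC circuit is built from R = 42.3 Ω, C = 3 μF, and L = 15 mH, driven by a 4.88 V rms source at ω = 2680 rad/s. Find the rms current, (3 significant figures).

X_L = ωL = 40.2 Ω
X_C = 1/(ωC) = 124 Ω
Net reactance X = X_L − X_C = -84.2 Ω
Z = 42.3 − j84.2 Ω
|Z| = √(42.3² + 84.2²) = 94.2 Ω
I = V/|Z| = 4.88/94.2 = 51.8 mA

51.8 mA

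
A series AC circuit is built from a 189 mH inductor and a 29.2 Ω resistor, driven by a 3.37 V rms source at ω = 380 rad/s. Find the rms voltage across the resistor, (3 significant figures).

X_L = ωL = 71.8 Ω
Z = 29.2 + j71.8 Ω
|Z| = √(29.2² + 71.8²) = 77.5 Ω
I = V/|Z| = 43.5 mA
V_R = I·|Z_R| = 0.0435 × 29.2 = 1.27 V

1.27 V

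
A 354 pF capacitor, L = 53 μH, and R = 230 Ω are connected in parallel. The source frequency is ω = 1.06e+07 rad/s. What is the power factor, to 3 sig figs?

X_L = ωL = 562 Ω
X_C = 1/(ωC) = 266 Ω
Parallel: admittances add. Y = 1/R + 1/(jωL) + jωC
Y = (0.00435 + j0.00197) S
|Y| = 0.00477 S → |Z| = 1/|Y| = 209 Ω, ∠Z = −∠Y = -24.4°
cos φ = cos(-24.4°) = 0.911

0.911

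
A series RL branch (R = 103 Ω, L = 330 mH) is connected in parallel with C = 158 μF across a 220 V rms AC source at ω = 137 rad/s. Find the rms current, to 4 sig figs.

X_L = ωL = 45.21 Ω
X_C = 1/(ωC) = 46.20 Ω
Branch 1 (R+jX_L): Z₁ = 103.0 + j45.21 Ω, |Z₁| = 112.5 Ω
Branch 2 (−jX_C): Z₂ = −j46.20 Ω
Parallel: Z = Z₁Z₂/(Z₁+Z₂), |Z| = 50.45 Ω, ∠Z = -65.75°
I = V/|Z| = 220/50.45 = 4.361 A

4.361 A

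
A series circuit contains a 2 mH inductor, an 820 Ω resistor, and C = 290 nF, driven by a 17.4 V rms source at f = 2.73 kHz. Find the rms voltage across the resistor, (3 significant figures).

ω = 2πf = 17150 rad/s
X_L = ωL = 34.3 Ω
X_C = 1/(ωC) = 201 Ω
Net reactance X = X_L − X_C = -167 Ω
Z = 820 − j167 Ω
|Z| = √(820² + 167²) = 837 Ω
I = V/|Z| = 20.8 mA
V_R = I·|Z_R| = 0.0208 × 820 = 17.1 V

17.1 V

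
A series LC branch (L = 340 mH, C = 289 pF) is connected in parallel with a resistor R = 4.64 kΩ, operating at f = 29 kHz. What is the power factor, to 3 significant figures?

0.994

ω = 2πf = 182200 rad/s
X_L = ωL = 62000 Ω
X_C = 1/(ωC) = 19000 Ω
Branch 1: Z₁ = R = 4640 Ω
Branch 2 (series LC): Z₂ = j(X_L − X_C) = j43000 Ω
Parallel: Z = Z₁Z₂/(Z₁+Z₂), |Z| = 4610 Ω, ∠Z = 6.16°
cos φ = cos(6.16°) = 0.994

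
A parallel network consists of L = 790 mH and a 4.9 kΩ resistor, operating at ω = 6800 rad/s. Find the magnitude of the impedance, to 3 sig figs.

3620 Ω

X_L = ωL = 5370 Ω
Parallel: admittances add. Y = 1/R + 1/(jωL)
Y = (0.000204 − j0.000186) S
|Y| = 0.000276 S → |Z| = 1/|Y| = 3620 Ω, ∠Z = −∠Y = 42.4°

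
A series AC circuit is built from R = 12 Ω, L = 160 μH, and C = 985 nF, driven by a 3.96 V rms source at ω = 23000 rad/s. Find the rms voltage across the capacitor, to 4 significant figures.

X_L = ωL = 3.680 Ω
X_C = 1/(ωC) = 44.14 Ω
Net reactance X = X_L − X_C = -40.46 Ω
Z = 12.00 − j40.46 Ω
|Z| = √(12.00² + 40.46²) = 42.20 Ω
I = V/|Z| = 93.83 mA
V_C = I·|Z_C| = 0.09383 × 44.14 = 4.142 V

4.142 V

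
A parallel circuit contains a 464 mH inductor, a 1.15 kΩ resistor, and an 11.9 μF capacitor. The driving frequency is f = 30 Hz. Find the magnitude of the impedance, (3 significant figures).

108 Ω

ω = 2πf = 188.5 rad/s
X_L = ωL = 87.5 Ω
X_C = 1/(ωC) = 446 Ω
Parallel: admittances add. Y = 1/R + 1/(jωL) + jωC
Y = (0.000870 − j0.00919) S
|Y| = 0.00923 S → |Z| = 1/|Y| = 108 Ω, ∠Z = −∠Y = 84.6°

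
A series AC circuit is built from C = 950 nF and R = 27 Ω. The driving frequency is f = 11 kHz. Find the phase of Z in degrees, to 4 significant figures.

-29.43°

ω = 2πf = 69120 rad/s
X_C = 1/(ωC) = 15.23 Ω
Z = 27.00 − j15.23 Ω
|Z| = √(27.00² + 15.23²) = 31.00 Ω
∠Z = arctan(-15.23/27.00) = -29.43°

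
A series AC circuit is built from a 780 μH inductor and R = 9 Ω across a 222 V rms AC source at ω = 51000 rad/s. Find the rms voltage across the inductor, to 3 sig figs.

X_L = ωL = 39.8 Ω
Z = 9.00 + j39.8 Ω
|Z| = √(9.00² + 39.8²) = 40.8 Ω
I = V/|Z| = 5.44 A
V_L = I·|Z_L| = 5.44 × 39.8 = 217 V

217 V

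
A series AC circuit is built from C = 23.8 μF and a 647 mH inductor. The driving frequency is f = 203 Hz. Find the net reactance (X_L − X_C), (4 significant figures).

ω = 2πf = 1275 rad/s
X_L = ωL = 825.2 Ω
X_C = 1/(ωC) = 32.94 Ω
X = 825.2 − 32.94 = 792.3 Ω

792.3 Ω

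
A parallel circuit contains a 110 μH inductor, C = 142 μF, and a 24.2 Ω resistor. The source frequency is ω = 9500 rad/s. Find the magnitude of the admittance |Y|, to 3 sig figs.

394 mS

X_L = ωL = 1.04 Ω
X_C = 1/(ωC) = 0.741 Ω
Parallel: admittances add. Y = 1/R + 1/(jωL) + jωC
Y = (0.0413 + j0.392) S
|Y| = 0.394 S → |Z| = 1/|Y| = 2.54 Ω, ∠Z = −∠Y = -84.0°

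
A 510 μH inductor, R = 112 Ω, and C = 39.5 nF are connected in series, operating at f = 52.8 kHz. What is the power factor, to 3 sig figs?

ω = 2πf = 331800 rad/s
X_L = ωL = 169 Ω
X_C = 1/(ωC) = 76.3 Ω
Net reactance X = X_L − X_C = 92.9 Ω
Z = 112 + j92.9 Ω
|Z| = √(112² + 92.9²) = 146 Ω
∠Z = arctan(92.9/112) = 39.7°
cos φ = cos(39.7°) = 0.770

0.770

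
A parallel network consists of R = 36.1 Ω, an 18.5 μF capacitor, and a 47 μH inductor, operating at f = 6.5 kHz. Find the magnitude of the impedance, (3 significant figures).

4.23 Ω

ω = 2πf = 40840 rad/s
X_L = ωL = 1.92 Ω
X_C = 1/(ωC) = 1.32 Ω
Parallel: admittances add. Y = 1/R + 1/(jωL) + jωC
Y = (0.0277 + j0.235) S
|Y| = 0.236 S → |Z| = 1/|Y| = 4.23 Ω, ∠Z = −∠Y = -83.3°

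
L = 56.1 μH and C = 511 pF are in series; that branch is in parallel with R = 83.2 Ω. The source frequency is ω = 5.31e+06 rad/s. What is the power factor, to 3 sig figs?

X_L = ωL = 298 Ω
X_C = 1/(ωC) = 369 Ω
Branch 1: Z₁ = R = 83.2 Ω
Branch 2 (series LC): Z₂ = j(X_L − X_C) = −j70.6 Ω
Parallel: Z = Z₁Z₂/(Z₁+Z₂), |Z| = 53.9 Ω, ∠Z = -49.7°
cos φ = cos(-49.7°) = 0.647

0.647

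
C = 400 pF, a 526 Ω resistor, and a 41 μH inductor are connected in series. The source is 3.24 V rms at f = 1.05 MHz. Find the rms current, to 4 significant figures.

6.033 mA

ω = 2πf = 6.597e+06 rad/s
X_L = ωL = 270.5 Ω
X_C = 1/(ωC) = 378.9 Ω
Net reactance X = X_L − X_C = -108.4 Ω
Z = 526.0 − j108.4 Ω
|Z| = √(526.0² + 108.4²) = 537.1 Ω
I = V/|Z| = 3.24/537.1 = 6.033 mA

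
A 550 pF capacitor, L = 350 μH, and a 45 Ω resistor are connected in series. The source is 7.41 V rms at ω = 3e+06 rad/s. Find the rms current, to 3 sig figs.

16.6 mA

X_L = ωL = 1050 Ω
X_C = 1/(ωC) = 606 Ω
Net reactance X = X_L − X_C = 444 Ω
Z = 45.0 + j444 Ω
|Z| = √(45.0² + 444²) = 446 Ω
I = V/|Z| = 7.41/446 = 16.6 mA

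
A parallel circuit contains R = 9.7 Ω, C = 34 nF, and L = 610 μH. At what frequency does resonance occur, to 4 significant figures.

34.95 kHz

ω₀ = 1/√(LC) = 1/√(0.00061 × 3.4e-08) = 219600 rad/s
f₀ = ω₀/(2π) = 34.95 kHz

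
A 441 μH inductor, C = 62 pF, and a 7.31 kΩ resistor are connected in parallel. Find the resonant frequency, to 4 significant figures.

ω₀ = 1/√(LC) = 1/√(0.000441 × 6.2e-11) = 6.048e+06 rad/s
f₀ = ω₀/(2π) = 962.5 kHz

962.5 kHz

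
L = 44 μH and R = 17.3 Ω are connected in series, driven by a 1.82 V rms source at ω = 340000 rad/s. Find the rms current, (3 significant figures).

79.6 mA

X_L = ωL = 15.0 Ω
Z = 17.3 + j15.0 Ω
|Z| = √(17.3² + 15.0²) = 22.9 Ω
I = V/|Z| = 1.82/22.9 = 79.6 mA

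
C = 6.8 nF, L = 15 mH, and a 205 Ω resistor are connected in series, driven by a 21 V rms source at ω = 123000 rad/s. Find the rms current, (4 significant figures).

30.84 mA

X_L = ωL = 1845 Ω
X_C = 1/(ωC) = 1196 Ω
Net reactance X = X_L − X_C = 649.4 Ω
Z = 205.0 + j649.4 Ω
|Z| = √(205.0² + 649.4²) = 681.0 Ω
I = V/|Z| = 21/681.0 = 30.84 mA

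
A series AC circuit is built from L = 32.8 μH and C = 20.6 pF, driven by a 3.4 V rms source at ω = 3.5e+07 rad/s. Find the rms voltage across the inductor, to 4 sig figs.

16.33 V

X_L = ωL = 1148 Ω
X_C = 1/(ωC) = 1387 Ω
Net reactance X = X_L − X_C = -239.0 Ω
Z = − j239.0 Ω
|Z| = √(0² + 239.0²) = 239.0 Ω
I = V/|Z| = 14.23 mA
V_L = I·|Z_L| = 0.01423 × 1148 = 16.33 V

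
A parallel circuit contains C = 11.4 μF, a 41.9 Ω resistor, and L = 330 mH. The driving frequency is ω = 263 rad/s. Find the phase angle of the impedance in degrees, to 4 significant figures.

X_L = ωL = 86.79 Ω
X_C = 1/(ωC) = 333.5 Ω
Parallel: admittances add. Y = 1/R + 1/(jωL) + jωC
Y = (0.02387 − j0.008524) S
|Y| = 0.02534 S → |Z| = 1/|Y| = 39.46 Ω, ∠Z = −∠Y = 19.65°

19.65°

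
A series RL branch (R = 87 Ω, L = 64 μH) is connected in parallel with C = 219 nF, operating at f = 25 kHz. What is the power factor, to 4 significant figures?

0.3243

ω = 2πf = 157100 rad/s
X_L = ωL = 10.05 Ω
X_C = 1/(ωC) = 29.07 Ω
Branch 1 (R+jX_L): Z₁ = 87.00 + j10.05 Ω, |Z₁| = 87.58 Ω
Branch 2 (−jX_C): Z₂ = −j29.07 Ω
Parallel: Z = Z₁Z₂/(Z₁+Z₂), |Z| = 28.59 Ω, ∠Z = -71.08°
cos φ = cos(-71.08°) = 0.3243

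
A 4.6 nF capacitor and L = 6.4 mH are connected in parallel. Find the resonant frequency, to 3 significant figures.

ω₀ = 1/√(LC) = 1/√(0.0064 × 4.6e-09) = 184300 rad/s
f₀ = ω₀/(2π) = 29.3 kHz

29.3 kHz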